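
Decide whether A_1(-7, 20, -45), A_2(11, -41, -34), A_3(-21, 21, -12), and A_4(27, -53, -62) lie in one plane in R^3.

The four points are coplanar iff the 3×3 determinant with rows A_1A_2, A_1A_3, A_1A_4 is zero.
Rows: (18, -61, 11), (-14, 1, 33), (34, -73, -17).
Expanding along the first row: (18)(2392) − (-61)(-884) + (11)(988) = 0.
Zero determinant ⇒ coplanar.

Yes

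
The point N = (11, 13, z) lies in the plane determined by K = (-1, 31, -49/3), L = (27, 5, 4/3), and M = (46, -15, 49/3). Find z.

Coplanarity requires KL · (KM × KN) = 0.
KL = (28, -26, 53/3), KM = (47, -46, 98/3); the triple product is linear in z with coefficient -66 and constant term 0.
Setting it to zero: z = 0.

0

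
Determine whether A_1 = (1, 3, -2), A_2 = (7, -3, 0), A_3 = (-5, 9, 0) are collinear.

A_1A_2 = (6, -6, 2), A_1A_3 = (-6, 6, 2).
Comparing components 2 and 3: (-6)(2) − (2)(6) = -24 ≠ 0, so A_1A_2 and A_1A_3 are not parallel and the points are not collinear.

No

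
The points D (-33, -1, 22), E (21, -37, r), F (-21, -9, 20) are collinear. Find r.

13

Direction DF = (12, -8, -2). From the x-coordinate of E, the parameter along the line is τ = (21 − (-33))/12 = 9/2.
Then r = 22 + 9/2·(-2) = 13.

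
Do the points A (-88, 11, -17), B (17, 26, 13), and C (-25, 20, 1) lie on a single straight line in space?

Yes

AB = (105, 15, 30), AC = (63, 9, 18).
Each component of AC is 3/5 times the corresponding component of AB, so AC = 3/5·AB and the points are collinear.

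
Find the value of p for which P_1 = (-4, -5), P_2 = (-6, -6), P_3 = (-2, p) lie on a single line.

-4

The three points are collinear iff det[P_1P_2; P_1P_3] = 0.
This determinant is linear in p: (-2)p + (-8) = 0, so p = -4.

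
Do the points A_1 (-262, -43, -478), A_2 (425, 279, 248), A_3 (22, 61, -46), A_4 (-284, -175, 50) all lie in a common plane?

Yes

A normal to the plane through A_1, A_2, A_3 is n = A_1A_2 × A_1A_3 = (63600, -90600, -20000).
The plane has equation n·P = -3207400. For A_4: n·A_4 = -3207400.
Equal, so A_4 lies in the plane and all four are coplanar.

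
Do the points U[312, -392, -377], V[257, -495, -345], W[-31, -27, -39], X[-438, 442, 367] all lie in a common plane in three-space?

Yes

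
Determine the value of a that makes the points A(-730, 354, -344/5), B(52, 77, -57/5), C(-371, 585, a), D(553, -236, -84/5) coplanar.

Normal to plane ABD: n = (19462, 164901/5, -105989); plane equation n·P = 4759774.
Requiring n·C = 4759774: (-105989)a + (12073015) = 4759774.
So a = 69.

69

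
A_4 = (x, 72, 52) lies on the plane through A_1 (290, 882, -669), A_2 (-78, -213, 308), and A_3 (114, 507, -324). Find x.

The plane through A_1, A_2, A_3 has equation −11400x − 44992y − 54720z = -6381264.
Substituting A_4: (-11400)x + (-6084864) = -6381264, so x = 26.

26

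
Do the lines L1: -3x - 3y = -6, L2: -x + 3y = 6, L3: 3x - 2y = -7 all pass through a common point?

Lines aᵢx + bᵢy = cᵢ with pairwise distinct directions are concurrent exactly when det[aᵢ bᵢ cᵢ] = 0.
Here the determinant is 36.
Nonzero, so no common point exists.

No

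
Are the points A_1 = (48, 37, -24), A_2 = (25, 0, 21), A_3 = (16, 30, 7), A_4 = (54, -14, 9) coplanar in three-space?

No

The four points are coplanar iff the 3×3 determinant with rows A_1A_2, A_1A_3, A_1A_4 is zero.
Rows: (-23, -37, 45), (-32, -7, 31), (6, -51, 33).
Expanding along the first row: (-23)(1350) − (-37)(-1242) + (45)(1674) = -1674.
Nonzero ⇒ not coplanar.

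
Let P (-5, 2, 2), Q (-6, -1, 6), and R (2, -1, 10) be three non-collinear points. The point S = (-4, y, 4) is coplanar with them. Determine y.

A normal to the plane is n = PQ × PR = (-12, 36, 24).
S lies in the plane iff n · PS = 0.
This gives (36)y + (-36) = 0, so y = 1.

1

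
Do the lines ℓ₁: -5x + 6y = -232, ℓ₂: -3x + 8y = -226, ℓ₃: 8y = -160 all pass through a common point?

Intersecting ℓ₁ and ℓ₂: solving the 2×2 system gives (x, y) = (250/11, -217/11).
Substitute into ℓ₃: (0)(250/11) + (8)(-217/11) = -1736/11.
But ℓ₃ requires -160 ≠ -1736/11, so the three lines have no common point.

No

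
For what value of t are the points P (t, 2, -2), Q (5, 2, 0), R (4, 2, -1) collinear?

3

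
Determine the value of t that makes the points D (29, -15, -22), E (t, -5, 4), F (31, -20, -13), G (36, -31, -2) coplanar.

Normal to plane DFG: n = (44, 23, 3); plane equation n·P = 865.
Requiring n·E = 865: (44)t + (-103) = 865.
So t = 22.

22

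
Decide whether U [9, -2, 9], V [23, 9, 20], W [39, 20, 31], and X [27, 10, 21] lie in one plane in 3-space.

Yes

A normal to the plane through U, V, W is n = UV × UW = (0, 22, -22).
The plane has equation n·P = -242. For X: n·X = -242.
Equal, so X lies in the plane and all four are coplanar.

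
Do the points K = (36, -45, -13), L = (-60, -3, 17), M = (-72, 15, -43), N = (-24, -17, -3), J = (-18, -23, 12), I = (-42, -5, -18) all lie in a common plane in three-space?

Yes

The plane through K, L, M has normal n = KL × KM = (-3060, -6120, -1224) and equation n·P = 181152.
Checking the remaining points: n·N = 181152, n·J = 181152, n·I = 181152.
All equal 181152, so all 6 points lie in one plane.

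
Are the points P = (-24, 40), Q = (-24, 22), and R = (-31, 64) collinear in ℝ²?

No

PQ = (0, -18), PR = (-7, 24).
Twice the signed area of △PQR is (0)(24) − (-18)(-7) = -126.
The area is nonzero, so the three points are not collinear.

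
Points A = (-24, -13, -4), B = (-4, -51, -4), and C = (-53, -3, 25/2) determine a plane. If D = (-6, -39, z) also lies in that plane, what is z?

-7

Coplanarity requires AB · (AC × AD) = 0.
AB = (20, -38, 0), AC = (-29, 10, 33/2); the triple product is linear in z with coefficient -902 and constant term -6314.
Setting it to zero: z = -7.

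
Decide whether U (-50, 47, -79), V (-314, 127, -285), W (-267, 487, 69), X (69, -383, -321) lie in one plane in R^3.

No

The four points are coplanar iff the 3×3 determinant with rows UV, UW, UX is zero.
Rows: (-264, 80, -206), (-217, 440, 148), (119, -430, -242).
Expanding along the first row: (-264)(-42840) − (80)(34902) + (-206)(40950) = 81900.
Nonzero ⇒ not coplanar.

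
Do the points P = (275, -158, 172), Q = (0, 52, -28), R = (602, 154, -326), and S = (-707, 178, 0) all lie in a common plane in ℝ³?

The four points are coplanar iff the 3×3 determinant with rows PQ, PR, PS is zero.
Rows: (-275, 210, -200), (327, 312, -498), (-982, 336, -172).
Expanding along the first row: (-275)(113664) − (210)(-545280) + (-200)(416256) = 0.
Zero determinant ⇒ coplanar.

Yes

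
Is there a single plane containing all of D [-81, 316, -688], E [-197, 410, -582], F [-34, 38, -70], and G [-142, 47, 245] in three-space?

Yes

The four points are coplanar iff the 3×3 determinant with rows DE, DF, DG is zero.
Rows: (-116, 94, 106), (47, -278, 618), (-61, -269, 933).
Expanding along the first row: (-116)(-93132) − (94)(81549) + (106)(-29601) = 0.
Zero determinant ⇒ coplanar.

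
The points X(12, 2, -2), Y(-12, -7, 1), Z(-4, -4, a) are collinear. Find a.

0

Direction XY = (-24, -9, 3). From the x-coordinate of Z, the parameter along the line is τ = (-4 − 12)/(-24) = 2/3.
Then a = (-2) + 2/3·(3) = 0.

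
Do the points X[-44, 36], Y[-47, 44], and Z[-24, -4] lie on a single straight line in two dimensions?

No

XY = (-3, 8), XZ = (20, -40).
det[XY; XZ] = (-3)(-40) − (8)(20) = -40.
The determinant is nonzero, so they are not collinear.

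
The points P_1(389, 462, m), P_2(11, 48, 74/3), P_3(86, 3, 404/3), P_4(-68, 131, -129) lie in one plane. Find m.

Coplanarity ⇔ det[P_1P_2; P_1P_3; P_1P_4] = 0.
Expanding, this is linear in m: (-2670)m + (-270560) = 0.
So m = -304/3.

-304/3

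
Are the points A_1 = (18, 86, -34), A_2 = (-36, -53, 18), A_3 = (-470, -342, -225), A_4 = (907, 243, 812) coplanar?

No

The four points are coplanar iff the 3×3 determinant with rows A_1A_2, A_1A_3, A_1A_4 is zero.
Rows: (-54, -139, 52), (-488, -428, -191), (889, 157, 846).
Expanding along the first row: (-54)(-332101) − (-139)(-243049) + (52)(303876) = -48805.
Nonzero ⇒ not coplanar.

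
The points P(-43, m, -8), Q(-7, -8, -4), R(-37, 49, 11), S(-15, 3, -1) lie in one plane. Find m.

The points are coplanar iff PQ · (PR × PS) = 0.
Expanding, this is linear in m: (30)m + (960) = 0.
So m = -32.

-32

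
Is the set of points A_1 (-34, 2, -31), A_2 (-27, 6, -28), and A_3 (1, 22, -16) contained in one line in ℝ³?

Yes

A_1A_2 = (7, 4, 3), A_1A_3 = (35, 20, 15).
Each component of A_1A_3 is 5 times the corresponding component of A_1A_2, so A_1A_3 = 5·A_1A_2 and the points are collinear.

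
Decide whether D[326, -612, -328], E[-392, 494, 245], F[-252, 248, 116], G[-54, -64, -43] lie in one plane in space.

The four points are coplanar iff the 3×3 determinant with rows DE, DF, DG is zero.
Rows: (-718, 1106, 573), (-578, 860, 444), (-380, 548, 285).
Expanding along the first row: (-718)(1788) − (1106)(3990) + (573)(10056) = 65364.
Nonzero ⇒ not coplanar.

No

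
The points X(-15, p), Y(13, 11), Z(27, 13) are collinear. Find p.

The three points are collinear iff det[XY; XZ] = 0.
This determinant is linear in p: (14)p + (-98) = 0, so p = 7.

7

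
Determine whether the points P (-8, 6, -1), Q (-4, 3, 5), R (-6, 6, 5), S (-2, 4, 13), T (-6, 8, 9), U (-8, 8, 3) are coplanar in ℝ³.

The plane through P, Q, R has normal n = PQ × PR = (-18, -12, 6) and equation n·X = 66.
Checking the remaining points: n·S = 66, n·T = 66, n·U = 66.
All equal 66, so all 6 points lie in one plane.

Yes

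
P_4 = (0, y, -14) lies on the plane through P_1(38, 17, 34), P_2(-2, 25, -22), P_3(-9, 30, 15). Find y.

The plane through P_1, P_2, P_3 has equation 576x + 1872y − 144z = 48816.
Substituting P_4: (1872)y + (2016) = 48816, so y = 25.

25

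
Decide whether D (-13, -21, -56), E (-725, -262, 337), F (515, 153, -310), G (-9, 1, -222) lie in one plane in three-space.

Yes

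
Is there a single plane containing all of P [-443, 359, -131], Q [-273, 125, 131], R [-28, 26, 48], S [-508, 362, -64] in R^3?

A normal to the plane through P, Q, R is n = PQ × PR = (45360, 78300, 40500).
The plane has equation n·X = 2709720. For S: n·S = 2709720.
Equal, so S lies in the plane and all four are coplanar.

Yes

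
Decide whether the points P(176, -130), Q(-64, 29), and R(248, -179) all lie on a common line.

No

PQ = (-240, 159), PR = (72, -49).
If collinear, PR would be a scalar multiple of PQ. But (-240)·(-49) ≠ (159)·(72) (difference 312), so they are not parallel; the points are not collinear.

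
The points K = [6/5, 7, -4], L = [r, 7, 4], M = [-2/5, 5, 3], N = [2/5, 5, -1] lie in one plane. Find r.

The points are coplanar iff KL · (KM × KN) = 0.
Expanding, this is linear in r: (8)r + (16/5) = 0.
So r = -2/5.

-2/5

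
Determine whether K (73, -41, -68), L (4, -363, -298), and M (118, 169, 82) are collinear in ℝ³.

KL = (-69, -322, -230), KM = (45, 210, 150).
KL × KM = (0, 0, 0).
The cross product vanishes, so the three points are collinear.

Yes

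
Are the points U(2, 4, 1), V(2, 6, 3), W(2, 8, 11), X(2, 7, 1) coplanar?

With U as base: UV = (0, 2, 2), UW = (0, 4, 10), UX = (0, 3, 0).
UW × UX = (-30, 0, 0).
UV · (UW × UX) = 0.
The scalar triple product vanishes, so the four points are coplanar.

Yes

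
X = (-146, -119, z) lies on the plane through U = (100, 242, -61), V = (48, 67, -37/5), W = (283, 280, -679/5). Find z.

503/5

A normal to the plane is n = UV × UW = (55266/5, 29596/5, 30049).
X lies in the plane iff n · UX = 0.
This gives (30049)z + (-15114647/5) = 0, so z = 503/5.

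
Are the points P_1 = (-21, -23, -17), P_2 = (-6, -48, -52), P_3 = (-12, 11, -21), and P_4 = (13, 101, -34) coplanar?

The four points are coplanar iff the 3×3 determinant with rows P_1P_2, P_1P_3, P_1P_4 is zero.
Rows: (15, -25, -35), (9, 34, -4), (34, 124, -17).
Expanding along the first row: (15)(-82) − (-25)(-17) + (-35)(-40) = -255.
Nonzero ⇒ not coplanar.

No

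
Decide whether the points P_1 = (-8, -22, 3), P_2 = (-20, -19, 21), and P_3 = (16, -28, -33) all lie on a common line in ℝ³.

Yes

P_1P_2 = (-12, 3, 18), P_1P_3 = (24, -6, -36).
Each component of P_1P_3 is -2 times the corresponding component of P_1P_2, so P_1P_3 = -2·P_1P_2 and the points are collinear.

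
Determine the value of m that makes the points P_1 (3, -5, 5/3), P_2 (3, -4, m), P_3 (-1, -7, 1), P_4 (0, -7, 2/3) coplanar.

8/3

Normal to plane P_1P_3P_4: n = (2/3, -2, 2); plane equation n·P = 46/3.
Requiring n·P_2 = 46/3: (2)m + (10) = 46/3.
So m = 8/3.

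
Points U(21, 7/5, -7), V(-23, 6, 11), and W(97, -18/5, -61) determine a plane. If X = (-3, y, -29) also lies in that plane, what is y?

A normal to the plane is n = UV × UW = (-792/5, -1008, -648/5).
X lies in the plane iff n · UX = 0.
This gives (-1008)y + (8064) = 0, so y = 8.

8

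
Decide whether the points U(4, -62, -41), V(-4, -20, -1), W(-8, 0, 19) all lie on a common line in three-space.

No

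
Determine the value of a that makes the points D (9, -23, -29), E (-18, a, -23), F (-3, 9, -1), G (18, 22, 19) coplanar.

-8

Normal to plane DFG: n = (276, 828, -828); plane equation n·P = 7452.
Requiring n·E = 7452: (828)a + (14076) = 7452.
So a = -8.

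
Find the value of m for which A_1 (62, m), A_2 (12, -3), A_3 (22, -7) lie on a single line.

The three points are collinear iff det[A_1A_2; A_1A_3] = 0.
This determinant is linear in m: (10)m + (230) = 0, so m = -23.

-23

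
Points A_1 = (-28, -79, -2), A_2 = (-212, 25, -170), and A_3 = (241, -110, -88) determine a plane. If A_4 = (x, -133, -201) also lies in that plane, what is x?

Coplanarity requires A_1A_2 · (A_1A_3 × A_1A_4) = 0.
A_1A_2 = (-184, 104, -168), A_1A_3 = (269, -31, -86); the triple product is linear in x with coefficient -14152 and constant term 7330736.
Setting it to zero: x = 518.

518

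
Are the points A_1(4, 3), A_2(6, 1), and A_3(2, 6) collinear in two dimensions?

A_1A_2 = (2, -2), A_1A_3 = (-2, 3).
Twice the signed area of △A_1A_2A_3 is (2)(3) − (-2)(-2) = 2.
The area is nonzero, so the three points are not collinear.

No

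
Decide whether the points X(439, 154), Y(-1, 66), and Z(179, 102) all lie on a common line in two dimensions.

XY = (-440, -88), XZ = (-260, -52).
Checking proportionality: XZ = 13/22·XY, so the vectors are parallel and the points are collinear.

Yes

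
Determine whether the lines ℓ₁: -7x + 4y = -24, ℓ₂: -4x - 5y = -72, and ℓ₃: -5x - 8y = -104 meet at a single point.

Yes

Intersecting ℓ₁ and ℓ₂: solving the 2×2 system gives (x, y) = (8, 8).
Substitute into ℓ₃: (-5)(8) + (-8)(8) = -104.
This equals -104, so (8, 8) lies on all three lines and they are concurrent.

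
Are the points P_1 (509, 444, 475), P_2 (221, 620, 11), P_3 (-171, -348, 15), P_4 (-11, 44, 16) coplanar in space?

A normal to the plane through P_1, P_2, P_3 is n = P_1P_2 × P_1P_3 = (-448448, 183040, 347776).
The plane has equation n·P = 18203328. For P_4: n·P_4 = 18551104.
18551104 ≠ 18203328, so P_4 is off the plane.

No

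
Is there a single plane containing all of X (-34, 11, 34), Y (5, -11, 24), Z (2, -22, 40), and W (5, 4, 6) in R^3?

With X as base: XY = (39, -22, -10), XZ = (36, -33, 6), XW = (39, -7, -28).
XZ × XW = (966, 1242, 1035).
XY · (XZ × XW) = 0.
The scalar triple product vanishes, so the four points are coplanar.

Yes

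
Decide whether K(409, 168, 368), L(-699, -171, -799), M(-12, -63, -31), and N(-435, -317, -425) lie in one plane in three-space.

With K as base: KL = (-1108, -339, -1167), KM = (-421, -231, -399), KN = (-844, -485, -793).
KM × KN = (-10332, 2903, 9221).
KL · (KM × KN) = -297168.
Since -297168 ≠ 0, the four points are not coplanar.

No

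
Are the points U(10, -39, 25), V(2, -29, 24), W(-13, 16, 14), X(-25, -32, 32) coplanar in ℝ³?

With U as base: UV = (-8, 10, -1), UW = (-23, 55, -11), UX = (-35, 7, 7).
UW × UX = (462, 546, 1764).
UV · (UW × UX) = 0.
The scalar triple product vanishes, so the four points are coplanar.

Yes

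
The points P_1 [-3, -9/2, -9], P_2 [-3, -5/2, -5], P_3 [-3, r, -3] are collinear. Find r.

-3/2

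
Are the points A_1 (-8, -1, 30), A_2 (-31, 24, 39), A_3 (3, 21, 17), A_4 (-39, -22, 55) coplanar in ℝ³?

A normal to the plane through A_1, A_2, A_3 is n = A_1A_2 × A_1A_3 = (-523, -200, -781).
The plane has equation n·P = -19046. For A_4: n·A_4 = -18158.
-18158 ≠ -19046, so A_4 is off the plane.

No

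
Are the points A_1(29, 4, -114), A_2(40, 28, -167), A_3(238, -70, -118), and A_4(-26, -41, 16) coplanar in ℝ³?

No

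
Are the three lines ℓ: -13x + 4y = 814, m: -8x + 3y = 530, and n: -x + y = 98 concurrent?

No

The three lines meet at one point iff the augmented coefficient matrix [aᵢ bᵢ cᵢ] has rank < 3, i.e. its determinant vanishes.
Here the determinant is 14.
Nonzero, so no common point exists.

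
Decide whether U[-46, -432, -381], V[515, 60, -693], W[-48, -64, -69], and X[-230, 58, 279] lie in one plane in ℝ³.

No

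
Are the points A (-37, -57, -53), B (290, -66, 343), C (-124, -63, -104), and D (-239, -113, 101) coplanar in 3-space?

Yes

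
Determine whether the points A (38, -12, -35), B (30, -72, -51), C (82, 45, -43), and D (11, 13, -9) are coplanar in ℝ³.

A normal to the plane through A, B, C is n = AB × AC = (1392, -768, 2184).
The plane has equation n·P = -14328. For D: n·D = -14328.
Equal, so D lies in the plane and all four are coplanar.

Yes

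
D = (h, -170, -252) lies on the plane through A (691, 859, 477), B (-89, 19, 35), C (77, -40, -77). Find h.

247

Coplanarity requires AB · (AC × AD) = 0.
AB = (-780, -840, -442), AC = (-614, -899, -554); the triple product is linear in h with coefficient 68002 and constant term -16796494.
Setting it to zero: h = 247.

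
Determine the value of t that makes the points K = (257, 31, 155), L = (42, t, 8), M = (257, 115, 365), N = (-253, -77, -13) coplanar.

The points are coplanar iff KL · (KM × KN) = 0.
Expanding, this is linear in t: (-107100)t + (-4819500) = 0.
So t = -45.

-45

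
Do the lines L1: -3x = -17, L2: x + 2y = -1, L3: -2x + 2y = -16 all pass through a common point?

No

The three lines meet at one point iff the augmented coefficient matrix [aᵢ bᵢ cᵢ] has rank < 3, i.e. its determinant vanishes.
Here the determinant is -12.
Nonzero, so no common point exists.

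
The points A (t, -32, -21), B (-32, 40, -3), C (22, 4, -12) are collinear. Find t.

76

Collinearity requires AB × AC = 0; each component is linear in t.
The y-component gives (-9)t + (684) = 0, so t = 76.
The remaining components then also vanish.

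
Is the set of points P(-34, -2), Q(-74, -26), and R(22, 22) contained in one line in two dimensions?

PQ = (-40, -24), PR = (56, 24).
If collinear, PR would be a scalar multiple of PQ. But (-40)·(24) ≠ (-24)·(56) (difference 384), so they are not parallel; the points are not collinear.

No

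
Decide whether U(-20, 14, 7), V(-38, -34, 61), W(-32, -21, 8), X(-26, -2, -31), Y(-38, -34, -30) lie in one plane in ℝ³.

The plane through U, V, W has normal n = UV × UW = (1842, -630, 54) and equation n·P = -45282.
Checking the remaining points: n·X = -48306, n·Y = -50196.
Since n·X = -48306 ≠ -45282, X is off the plane and the points are not all coplanar.

No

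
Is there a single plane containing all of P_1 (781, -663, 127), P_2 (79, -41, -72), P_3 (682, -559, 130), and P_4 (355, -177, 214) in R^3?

The four points are coplanar iff the 3×3 determinant with rows P_1P_2, P_1P_3, P_1P_4 is zero.
Rows: (-702, 622, -199), (-99, 104, 3), (-426, 486, 87).
Expanding along the first row: (-702)(7590) − (622)(-7335) + (-199)(-3810) = -7620.
Nonzero ⇒ not coplanar.

No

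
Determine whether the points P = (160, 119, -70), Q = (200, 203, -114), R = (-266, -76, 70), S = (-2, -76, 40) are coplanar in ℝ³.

Yes

With P as base: PQ = (40, 84, -44), PR = (-426, -195, 140), PS = (-162, -195, 110).
PR × PS = (5850, 24180, 51480).
PQ · (PR × PS) = 0.
The scalar triple product vanishes, so the four points are coplanar.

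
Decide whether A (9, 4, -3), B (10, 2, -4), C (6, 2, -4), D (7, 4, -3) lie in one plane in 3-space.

A normal to the plane through A, B, C is n = AB × AC = (0, 4, -8).
The plane has equation n·P = 40. For D: n·D = 40.
Equal, so D lies in the plane and all four are coplanar.

Yes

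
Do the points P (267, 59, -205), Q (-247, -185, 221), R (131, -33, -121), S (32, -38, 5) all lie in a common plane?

Yes

With P as base: PQ = (-514, -244, 426), PR = (-136, -92, 84), PS = (-235, -97, 210).
PR × PS = (-11172, 8820, -8428).
PQ · (PR × PS) = 0.
The scalar triple product vanishes, so the four points are coplanar.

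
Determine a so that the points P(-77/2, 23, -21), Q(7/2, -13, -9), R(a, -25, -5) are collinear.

35/2

Collinearity requires PQ × PR = 0; each component is linear in a.
The y-component gives (12)a + (-210) = 0, so a = 35/2.
The remaining components then also vanish.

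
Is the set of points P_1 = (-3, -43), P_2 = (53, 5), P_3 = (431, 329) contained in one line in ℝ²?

Yes

P_1P_2 = (56, 48), P_1P_3 = (434, 372).
Twice the signed area of △P_1P_2P_3 is (56)(372) − (48)(434) = 0.
The triangle is degenerate (zero area), so the points are collinear.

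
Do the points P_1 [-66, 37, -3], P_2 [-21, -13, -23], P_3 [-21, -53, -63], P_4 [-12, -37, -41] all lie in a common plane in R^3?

With P_1 as base: P_1P_2 = (45, -50, -20), P_1P_3 = (45, -90, -60), P_1P_4 = (54, -74, -38).
P_1P_3 × P_1P_4 = (-1020, -1530, 1530).
P_1P_2 · (P_1P_3 × P_1P_4) = 0.
The scalar triple product vanishes, so the four points are coplanar.

Yes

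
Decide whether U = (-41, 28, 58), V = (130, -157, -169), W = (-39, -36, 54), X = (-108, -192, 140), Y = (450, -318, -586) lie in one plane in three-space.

No

The plane through U, V, W has normal n = UV × UW = (-13788, 230, -10574) and equation n·P = -41544.
Checking the remaining points: n·X = -35416, n·Y = -81376.
Since n·X = -35416 ≠ -41544, X is off the plane and the points are not all coplanar.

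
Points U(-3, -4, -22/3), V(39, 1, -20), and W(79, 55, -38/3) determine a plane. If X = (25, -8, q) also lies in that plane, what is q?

-56/3

A normal to the plane is n = UV × UW = (2162/3, -2444/3, 2068).
X lies in the plane iff n · UX = 0.
This gives (2068)q + (115808/3) = 0, so q = -56/3.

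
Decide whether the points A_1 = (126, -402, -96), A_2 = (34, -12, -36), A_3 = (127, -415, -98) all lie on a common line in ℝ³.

A_1A_2 = (-92, 390, 60), A_1A_3 = (1, -13, -2).
Comparing components 3 and 1: (60)(1) − (-92)(-2) = -124 ≠ 0, so A_1A_2 and A_1A_3 are not parallel and the points are not collinear.

No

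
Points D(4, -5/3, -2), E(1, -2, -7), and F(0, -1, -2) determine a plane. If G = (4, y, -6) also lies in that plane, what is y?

The plane through D, E, F has equation (10/3)x + 20y − (10/3)z = -40/3.
Substituting G: (20)y + (100/3) = -40/3, so y = -7/3.

-7/3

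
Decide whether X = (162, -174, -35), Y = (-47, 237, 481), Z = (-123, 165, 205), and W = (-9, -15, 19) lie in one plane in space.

No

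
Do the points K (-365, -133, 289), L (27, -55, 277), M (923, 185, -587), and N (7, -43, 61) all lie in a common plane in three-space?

Yes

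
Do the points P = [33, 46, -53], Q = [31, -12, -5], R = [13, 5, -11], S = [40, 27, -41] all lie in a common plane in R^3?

A normal to the plane through P, Q, R is n = PQ × PR = (-468, -876, -1078).
The plane has equation n·X = 1394. For S: n·S = 1826.
1826 ≠ 1394, so S is off the plane.

No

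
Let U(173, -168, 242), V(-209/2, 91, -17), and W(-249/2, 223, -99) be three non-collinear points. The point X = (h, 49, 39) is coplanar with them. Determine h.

A normal to the plane is n = UV × UW = (12950, -17575, -31450).
X lies in the plane iff n · UX = 0.
This gives (12950)h + (330225) = 0, so h = -51/2.

-51/2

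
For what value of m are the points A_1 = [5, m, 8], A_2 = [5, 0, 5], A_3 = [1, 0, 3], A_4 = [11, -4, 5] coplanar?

4

Coplanarity ⇔ det[A_1A_2; A_1A_3; A_1A_4] = 0.
Expanding, this is linear in m: (12)m + (-48) = 0.
So m = 4.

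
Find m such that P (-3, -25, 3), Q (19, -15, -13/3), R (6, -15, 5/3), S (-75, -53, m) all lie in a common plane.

85/3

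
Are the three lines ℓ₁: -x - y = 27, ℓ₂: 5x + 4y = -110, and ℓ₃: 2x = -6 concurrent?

No

Intersecting ℓ₁ and ℓ₂: solving the 2×2 system gives (x, y) = (-2, -25).
Substitute into ℓ₃: (2)(-2) + (0)(-25) = -4.
But ℓ₃ requires -6 ≠ -4, so the three lines have no common point.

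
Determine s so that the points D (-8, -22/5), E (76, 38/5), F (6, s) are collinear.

The three points are collinear iff det[DE; DF] = 0.
This determinant is linear in s: (84)s + (1008/5) = 0, so s = -12/5.

-12/5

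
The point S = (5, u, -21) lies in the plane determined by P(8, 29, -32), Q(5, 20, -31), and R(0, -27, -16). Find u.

-4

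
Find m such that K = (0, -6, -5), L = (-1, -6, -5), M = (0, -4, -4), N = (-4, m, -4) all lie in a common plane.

-4

Coplanarity ⇔ det[KL; KM; KN] = 0.
Expanding, this is linear in m: (1)m + (4) = 0.
So m = -4.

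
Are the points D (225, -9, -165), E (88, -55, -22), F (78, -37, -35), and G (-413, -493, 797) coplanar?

Yes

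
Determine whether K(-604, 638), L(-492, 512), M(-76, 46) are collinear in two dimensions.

KL = (112, -126), KM = (528, -592).
If collinear, KM would be a scalar multiple of KL. But (112)·(-592) ≠ (-126)·(528) (difference 224), so they are not parallel; the points are not collinear.

No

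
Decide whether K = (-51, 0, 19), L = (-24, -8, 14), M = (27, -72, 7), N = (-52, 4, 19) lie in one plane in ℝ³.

With K as base: KL = (27, -8, -5), KM = (78, -72, -12), KN = (-1, 4, 0).
KM × KN = (48, 12, 240).
KL · (KM × KN) = 0.
The scalar triple product vanishes, so the four points are coplanar.

Yes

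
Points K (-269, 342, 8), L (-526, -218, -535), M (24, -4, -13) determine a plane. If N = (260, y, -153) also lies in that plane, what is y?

A normal to the plane is n = KL × KM = (-176118, -164496, 253002).
N lies in the plane iff n · KN = 0.
This gives (-164496)y + (-77642112) = 0, so y = -472.

-472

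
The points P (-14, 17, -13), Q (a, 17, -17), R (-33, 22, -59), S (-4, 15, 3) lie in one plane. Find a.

Normal to plane PRS: n = (-12, -156, -12); plane equation n·X = -2328.
Requiring n·Q = -2328: (-12)a + (-2448) = -2328.
So a = -10.

-10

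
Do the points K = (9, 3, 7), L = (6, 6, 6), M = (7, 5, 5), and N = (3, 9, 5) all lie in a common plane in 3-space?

Yes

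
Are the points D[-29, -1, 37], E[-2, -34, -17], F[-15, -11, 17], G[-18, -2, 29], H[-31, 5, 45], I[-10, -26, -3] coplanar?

The plane through D, E, F has normal n = DE × DF = (120, -216, 192) and equation n·P = 3840.
Checking the remaining points: n·G = 3840, n·H = 3840, n·I = 3840.
All equal 3840, so all 6 points lie in one plane.

Yes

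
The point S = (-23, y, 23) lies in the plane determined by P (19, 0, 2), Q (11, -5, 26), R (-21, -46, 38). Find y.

The plane through P, Q, R has equation 924x − 672y + 168z = 17892.
Substituting S: (-672)y + (-17388) = 17892, so y = -105/2.

-105/2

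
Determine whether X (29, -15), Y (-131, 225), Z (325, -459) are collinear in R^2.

Yes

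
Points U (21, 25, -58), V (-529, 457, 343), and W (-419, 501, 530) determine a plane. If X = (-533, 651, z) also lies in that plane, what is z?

737

The plane through U, V, W has equation 63140x + 146960y − 71720z = 9159700.
Substituting X: (-71720)z + (62017340) = 9159700, so z = 737.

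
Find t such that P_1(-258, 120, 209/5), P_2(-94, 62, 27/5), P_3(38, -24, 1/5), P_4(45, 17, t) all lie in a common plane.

-28

The points are coplanar iff P_1P_2 · (P_1P_3 × P_1P_4) = 0.
Expanding, this is linear in t: (-6448)t + (-180544) = 0.
So t = -28.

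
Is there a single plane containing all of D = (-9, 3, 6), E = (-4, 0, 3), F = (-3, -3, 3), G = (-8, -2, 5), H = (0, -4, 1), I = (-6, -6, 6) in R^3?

No

The plane through D, E, F has normal n = DE × DF = (-9, -3, -12) and equation n·P = 0.
Checking the remaining points: n·G = 18, n·H = 0, n·I = 0.
Since n·G = 18 ≠ 0, G is off the plane and the points are not all coplanar.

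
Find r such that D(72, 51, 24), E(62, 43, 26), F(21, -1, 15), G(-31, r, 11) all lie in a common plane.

Coplanarity ⇔ det[DE; DF; DG] = 0.
Expanding, this is linear in r: (-192)r + (-9792) = 0.
So r = -51.

-51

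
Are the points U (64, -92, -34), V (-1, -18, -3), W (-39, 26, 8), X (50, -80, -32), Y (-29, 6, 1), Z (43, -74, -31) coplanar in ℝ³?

No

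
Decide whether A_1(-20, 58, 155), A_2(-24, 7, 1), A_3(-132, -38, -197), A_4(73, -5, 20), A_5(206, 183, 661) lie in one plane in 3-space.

No

The plane through A_1, A_2, A_3 has normal n = A_1A_2 × A_1A_3 = (3168, 15840, -5328) and equation n·P = 29520.
Checking the remaining points: n·A_4 = 45504, n·A_5 = 29520.
Since n·A_4 = 45504 ≠ 29520, A_4 is off the plane and the points are not all coplanar.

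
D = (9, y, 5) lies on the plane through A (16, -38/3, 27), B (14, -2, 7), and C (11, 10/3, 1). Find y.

10/3

Coplanarity requires AB · (AC × AD) = 0.
AB = (-2, 32/3, -20), AC = (-5, 16, -26); the triple product is linear in y with coefficient 48 and constant term -160.
Setting it to zero: y = 10/3.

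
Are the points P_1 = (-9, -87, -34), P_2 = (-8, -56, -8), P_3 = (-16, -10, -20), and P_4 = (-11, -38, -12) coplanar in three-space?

Yes

A normal to the plane through P_1, P_2, P_3 is n = P_1P_2 × P_1P_3 = (-1568, -196, 294).
The plane has equation n·P = 21168. For P_4: n·P_4 = 21168.
Equal, so P_4 lies in the plane and all four are coplanar.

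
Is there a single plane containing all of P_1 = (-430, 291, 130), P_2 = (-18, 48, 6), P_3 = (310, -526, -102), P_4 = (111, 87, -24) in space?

No

A normal to the plane through P_1, P_2, P_3 is n = P_1P_2 × P_1P_3 = (-44932, 3824, -156784).
The plane has equation n·P = 51624. For P_4: n·P_4 = -891948.
-891948 ≠ 51624, so P_4 is off the plane.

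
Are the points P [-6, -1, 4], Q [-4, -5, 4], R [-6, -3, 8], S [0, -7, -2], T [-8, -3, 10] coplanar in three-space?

The plane through P, Q, R has normal n = PQ × PR = (-16, -8, -4) and equation n·X = 88.
Checking the remaining points: n·S = 64, n·T = 112.
Since n·S = 64 ≠ 88, S is off the plane and the points are not all coplanar.

No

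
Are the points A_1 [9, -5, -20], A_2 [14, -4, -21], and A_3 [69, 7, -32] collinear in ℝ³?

A_1A_2 = (5, 1, -1), A_1A_3 = (60, 12, -12).
Each component of A_1A_3 is 12 times the corresponding component of A_1A_2, so A_1A_3 = 12·A_1A_2 and the points are collinear.

Yes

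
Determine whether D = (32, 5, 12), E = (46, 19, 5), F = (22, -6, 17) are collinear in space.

No

DE = (14, 14, -7), DF = (-10, -11, 5).
Comparing components 2 and 3: (14)(5) − (-7)(-11) = -7 ≠ 0, so DE and DF are not parallel and the points are not collinear.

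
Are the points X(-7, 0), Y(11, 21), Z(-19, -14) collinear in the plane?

XY = (18, 21), XZ = (-12, -14).
Twice the signed area of △XYZ is (18)(-14) − (21)(-12) = 0.
The triangle is degenerate (zero area), so the points are collinear.

Yes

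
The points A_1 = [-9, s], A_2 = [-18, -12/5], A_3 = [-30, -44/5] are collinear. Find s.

12/5

Collinearity: (A_1 − A_2) must be parallel to (A_3 − A_2) = (-12, -32/5).
Cross-multiplying the components: (s − (-12/5))·(-12) = (9)·(-32/5).
Solving gives s = 12/5.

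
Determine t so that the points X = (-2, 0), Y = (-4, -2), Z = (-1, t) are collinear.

1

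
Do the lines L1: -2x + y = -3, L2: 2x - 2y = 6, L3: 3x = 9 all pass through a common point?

No

Intersecting L1 and L2: solving the 2×2 system gives (x, y) = (0, -3).
Substitute into L3: (3)(0) + (0)(-3) = 0.
But L3 requires 9 ≠ 0, so the three lines have no common point.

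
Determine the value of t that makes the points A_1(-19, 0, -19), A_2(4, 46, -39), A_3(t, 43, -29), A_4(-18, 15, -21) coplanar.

-10

Normal to plane A_1A_2A_4: n = (208, 26, 299); plane equation n·P = -9633.
Requiring n·A_3 = -9633: (208)t + (-7553) = -9633.
So t = -10.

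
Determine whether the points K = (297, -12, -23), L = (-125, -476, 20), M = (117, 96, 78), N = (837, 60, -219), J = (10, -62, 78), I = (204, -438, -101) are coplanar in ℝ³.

Yes

The plane through K, L, M has normal n = KL × KM = (-51508, 34882, -129096) and equation n·P = -12747252.
Checking the remaining points: n·N = -12747252, n·J = -12747252, n·I = -12747252.
All equal -12747252, so all 6 points lie in one plane.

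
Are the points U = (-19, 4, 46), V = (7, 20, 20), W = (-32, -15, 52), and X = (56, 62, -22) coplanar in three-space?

With U as base: UV = (26, 16, -26), UW = (-13, -19, 6), UX = (75, 58, -68).
UW × UX = (944, -434, 671).
UV · (UW × UX) = 154.
Since 154 ≠ 0, the four points are not coplanar.

No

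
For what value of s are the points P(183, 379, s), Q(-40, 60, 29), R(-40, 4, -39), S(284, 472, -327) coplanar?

The points are coplanar iff PQ · (PR × PS) = 0.
Expanding, this is linear in s: (-18144)s + (-3138912) = 0.
So s = -173.

-173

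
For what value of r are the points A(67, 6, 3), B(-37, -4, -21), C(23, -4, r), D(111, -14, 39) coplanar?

-1

Normal to plane ABD: n = (-840, 2688, 2520); plane equation n·P = -32592.
Requiring n·C = -32592: (2520)r + (-30072) = -32592.
So r = -1.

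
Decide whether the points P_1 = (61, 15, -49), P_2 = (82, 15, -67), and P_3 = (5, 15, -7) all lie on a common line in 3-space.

No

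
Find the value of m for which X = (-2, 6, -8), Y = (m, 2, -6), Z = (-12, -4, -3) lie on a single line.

-6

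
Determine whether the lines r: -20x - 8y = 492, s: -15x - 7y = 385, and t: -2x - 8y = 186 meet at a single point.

Intersecting r and s: solving the 2×2 system gives (x, y) = (-91/5, -16).
Substitute into t: (-2)(-91/5) + (-8)(-16) = 822/5.
But t requires 186 ≠ 822/5, so the three lines have no common point.

No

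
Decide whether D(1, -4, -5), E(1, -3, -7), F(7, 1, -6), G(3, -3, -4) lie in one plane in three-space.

Yes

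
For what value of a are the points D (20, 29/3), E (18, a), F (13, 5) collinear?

Collinearity: (E − D) must be parallel to (F − D) = (-7, -14/3).
Cross-multiplying the components: (a − 29/3)·(-7) = (-2)·(-14/3).
Solving gives a = 25/3.

25/3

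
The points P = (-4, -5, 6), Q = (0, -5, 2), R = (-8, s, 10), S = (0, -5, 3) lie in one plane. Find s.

The points are coplanar iff PQ · (PR × PS) = 0.
Expanding, this is linear in s: (4)s + (20) = 0.
So s = -5.

-5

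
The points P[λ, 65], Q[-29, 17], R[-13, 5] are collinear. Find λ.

-93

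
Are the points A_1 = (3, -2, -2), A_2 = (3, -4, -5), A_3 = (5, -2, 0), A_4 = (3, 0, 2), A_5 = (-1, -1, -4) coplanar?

No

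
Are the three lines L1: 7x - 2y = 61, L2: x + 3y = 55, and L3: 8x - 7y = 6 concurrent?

Lines aᵢx + bᵢy = cᵢ with pairwise distinct directions are concurrent exactly when det[aᵢ bᵢ cᵢ] = 0.
Here the determinant is 62.
Nonzero, so no common point exists.

No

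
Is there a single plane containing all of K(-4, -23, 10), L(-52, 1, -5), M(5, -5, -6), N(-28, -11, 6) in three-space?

A normal to the plane through K, L, M is n = KL × KM = (-114, -903, -1080).
The plane has equation n·P = 10425. For N: n·N = 6645.
6645 ≠ 10425, so N is off the plane.

No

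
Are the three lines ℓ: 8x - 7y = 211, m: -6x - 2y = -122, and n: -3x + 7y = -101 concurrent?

Yes

The three lines meet at one point iff the augmented coefficient matrix [aᵢ bᵢ cᵢ] has rank < 3, i.e. its determinant vanishes.
Here the determinant is 0.
It vanishes, so the lines are concurrent at (22, -5).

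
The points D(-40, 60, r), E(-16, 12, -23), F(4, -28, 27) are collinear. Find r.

-83

Collinearity requires DE × DF = 0; each component is linear in r.
The x-component gives (-40)r + (-3320) = 0, so r = -83.
The remaining components then also vanish.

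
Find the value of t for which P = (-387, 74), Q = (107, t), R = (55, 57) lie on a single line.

55

Collinearity: (Q − P) must be parallel to (R − P) = (442, -17).
Cross-multiplying the components: (t − 74)·(442) = (494)·(-17).
Solving gives t = 55.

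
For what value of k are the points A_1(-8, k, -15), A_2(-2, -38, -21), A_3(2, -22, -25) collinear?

Direction A_2A_3 = (4, 16, -4). From the x-coordinate of A_1, the parameter along the line is τ = (-8 − (-2))/4 = -3/2.
Then k = (-38) + (-3/2)·(16) = -62.

-62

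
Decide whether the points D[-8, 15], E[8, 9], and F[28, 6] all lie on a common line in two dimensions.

No

DE = (16, -6), DF = (36, -9).
det[DE; DF] = (16)(-9) − (-6)(36) = 72.
The determinant is nonzero, so they are not collinear.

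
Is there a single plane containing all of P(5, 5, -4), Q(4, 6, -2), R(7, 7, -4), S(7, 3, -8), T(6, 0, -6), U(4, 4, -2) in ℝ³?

No

The plane through P, Q, R has normal n = PQ × PR = (-4, 4, -4) and equation n·X = 16.
Checking the remaining points: n·S = 16, n·T = 0, n·U = 8.
Since n·T = 0 ≠ 16, T is off the plane and the points are not all coplanar.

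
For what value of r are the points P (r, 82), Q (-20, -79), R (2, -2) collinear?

Collinearity: (P − Q) must be parallel to (R − Q) = (22, 77).
Cross-multiplying the components: (r − (-20))·(77) = (161)·(22).
Solving gives r = 26.

26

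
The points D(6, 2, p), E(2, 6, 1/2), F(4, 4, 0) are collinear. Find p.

-1/2

Collinearity requires DE × DF = 0; each component is linear in p.
The x-component gives (-2)p + (-1) = 0, so p = -1/2.
The remaining components then also vanish.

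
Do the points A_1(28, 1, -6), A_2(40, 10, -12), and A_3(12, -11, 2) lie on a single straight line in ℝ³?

Yes

A_1A_2 = (12, 9, -6), A_1A_3 = (-16, -12, 8).
A_1A_2 × A_1A_3 = (0, 0, 0).
The cross product vanishes, so the three points are collinear.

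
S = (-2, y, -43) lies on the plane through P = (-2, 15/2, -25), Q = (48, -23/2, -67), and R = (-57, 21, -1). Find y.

3/2

The plane through P, Q, R has equation 111x + 1110y − 370z = 17353.
Substituting S: (1110)y + (15688) = 17353, so y = 3/2.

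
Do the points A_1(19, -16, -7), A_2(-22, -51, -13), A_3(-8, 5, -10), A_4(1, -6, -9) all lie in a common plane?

A normal to the plane through A_1, A_2, A_3 is n = A_1A_2 × A_1A_3 = (231, 39, -1806).
The plane has equation n·P = 16407. For A_4: n·A_4 = 16251.
16251 ≠ 16407, so A_4 is off the plane.

No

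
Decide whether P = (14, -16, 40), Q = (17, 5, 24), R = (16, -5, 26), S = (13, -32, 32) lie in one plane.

No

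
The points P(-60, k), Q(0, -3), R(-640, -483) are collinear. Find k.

-48

The three points are collinear iff det[PQ; PR] = 0.
This determinant is linear in k: (-640)k + (-30720) = 0, so k = -48.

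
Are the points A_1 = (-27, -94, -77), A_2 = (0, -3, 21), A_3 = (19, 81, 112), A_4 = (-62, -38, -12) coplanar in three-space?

Yes

With A_1 as base: A_1A_2 = (27, 91, 98), A_1A_3 = (46, 175, 189), A_1A_4 = (-35, 56, 65).
A_1A_3 × A_1A_4 = (791, -9605, 8701).
A_1A_2 · (A_1A_3 × A_1A_4) = 0.
The scalar triple product vanishes, so the four points are coplanar.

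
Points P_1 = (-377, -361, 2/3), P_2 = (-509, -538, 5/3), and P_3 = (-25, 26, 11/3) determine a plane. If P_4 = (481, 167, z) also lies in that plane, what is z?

107/3

Coplanarity requires P_1P_2 · (P_1P_3 × P_1P_4) = 0.
P_1P_2 = (-132, -177, 1), P_1P_3 = (352, 387, 3); the triple product is linear in z with coefficient 11220 and constant term -400180.
Setting it to zero: z = 107/3.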